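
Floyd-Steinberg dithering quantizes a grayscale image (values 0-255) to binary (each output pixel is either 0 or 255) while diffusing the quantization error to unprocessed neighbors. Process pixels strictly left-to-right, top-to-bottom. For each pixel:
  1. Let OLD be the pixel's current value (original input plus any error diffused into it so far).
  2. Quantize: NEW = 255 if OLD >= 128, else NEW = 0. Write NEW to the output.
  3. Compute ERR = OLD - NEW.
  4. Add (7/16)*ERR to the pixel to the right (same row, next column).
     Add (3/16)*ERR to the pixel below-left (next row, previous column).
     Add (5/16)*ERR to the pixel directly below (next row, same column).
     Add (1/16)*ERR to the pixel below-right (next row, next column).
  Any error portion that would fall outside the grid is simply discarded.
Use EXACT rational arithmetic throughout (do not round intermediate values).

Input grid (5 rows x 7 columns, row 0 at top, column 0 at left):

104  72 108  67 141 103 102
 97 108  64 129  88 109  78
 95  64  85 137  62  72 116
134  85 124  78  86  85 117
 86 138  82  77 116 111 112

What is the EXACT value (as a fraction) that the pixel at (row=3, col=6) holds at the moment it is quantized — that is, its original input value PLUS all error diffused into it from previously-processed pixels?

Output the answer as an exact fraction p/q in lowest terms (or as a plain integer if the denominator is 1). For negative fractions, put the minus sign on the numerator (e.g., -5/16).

Answer: 330151924309641/8796093022208

Derivation:
(0,0): OLD=104 → NEW=0, ERR=104
(0,1): OLD=235/2 → NEW=0, ERR=235/2
(0,2): OLD=5101/32 → NEW=255, ERR=-3059/32
(0,3): OLD=12891/512 → NEW=0, ERR=12891/512
(0,4): OLD=1245309/8192 → NEW=255, ERR=-843651/8192
(0,5): OLD=7594859/131072 → NEW=0, ERR=7594859/131072
(0,6): OLD=267073517/2097152 → NEW=0, ERR=267073517/2097152
(1,0): OLD=4849/32 → NEW=255, ERR=-3311/32
(1,1): OLD=22535/256 → NEW=0, ERR=22535/256
(1,2): OLD=693891/8192 → NEW=0, ERR=693891/8192
(1,3): OLD=4870687/32768 → NEW=255, ERR=-3485153/32768
(1,4): OLD=45557685/2097152 → NEW=0, ERR=45557685/2097152
(1,5): OLD=2584585749/16777216 → NEW=255, ERR=-1693604331/16777216
(1,6): OLD=20737817883/268435456 → NEW=0, ERR=20737817883/268435456
(2,0): OLD=324285/4096 → NEW=0, ERR=324285/4096
(2,1): OLD=17768255/131072 → NEW=255, ERR=-15655105/131072
(2,2): OLD=93899549/2097152 → NEW=0, ERR=93899549/2097152
(2,3): OLD=2226657109/16777216 → NEW=255, ERR=-2051532971/16777216
(2,4): OLD=-1380318227/134217728 → NEW=0, ERR=-1380318227/134217728
(2,5): OLD=222469680983/4294967296 → NEW=0, ERR=222469680983/4294967296
(2,6): OLD=10754209790161/68719476736 → NEW=255, ERR=-6769256777519/68719476736
(3,0): OLD=285938653/2097152 → NEW=255, ERR=-248835107/2097152
(3,1): OLD=152802569/16777216 → NEW=0, ERR=152802569/16777216
(3,2): OLD=14976572067/134217728 → NEW=0, ERR=14976572067/134217728
(3,3): OLD=48036756657/536870912 → NEW=0, ERR=48036756657/536870912
(3,4): OLD=8521299058141/68719476736 → NEW=0, ERR=8521299058141/68719476736
(3,5): OLD=74945331490903/549755813888 → NEW=255, ERR=-65242401050537/549755813888
(3,6): OLD=330151924309641/8796093022208 → NEW=0, ERR=330151924309641/8796093022208
Target (3,6): original=117, with diffused error = 330151924309641/8796093022208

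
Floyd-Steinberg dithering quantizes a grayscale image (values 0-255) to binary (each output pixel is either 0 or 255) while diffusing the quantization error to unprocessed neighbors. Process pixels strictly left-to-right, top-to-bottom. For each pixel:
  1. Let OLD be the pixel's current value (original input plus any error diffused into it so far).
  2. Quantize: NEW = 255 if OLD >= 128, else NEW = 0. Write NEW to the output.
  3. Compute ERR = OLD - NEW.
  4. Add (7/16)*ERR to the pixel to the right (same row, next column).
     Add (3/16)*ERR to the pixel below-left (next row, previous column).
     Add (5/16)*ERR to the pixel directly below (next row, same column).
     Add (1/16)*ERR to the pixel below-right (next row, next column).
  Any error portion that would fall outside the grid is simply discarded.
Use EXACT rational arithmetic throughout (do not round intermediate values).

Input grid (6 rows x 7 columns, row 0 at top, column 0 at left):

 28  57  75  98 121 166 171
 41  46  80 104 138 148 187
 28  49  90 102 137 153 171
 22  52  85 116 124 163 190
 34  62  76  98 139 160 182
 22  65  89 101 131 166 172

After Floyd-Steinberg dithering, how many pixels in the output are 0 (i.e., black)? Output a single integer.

(0,0): OLD=28 → NEW=0, ERR=28
(0,1): OLD=277/4 → NEW=0, ERR=277/4
(0,2): OLD=6739/64 → NEW=0, ERR=6739/64
(0,3): OLD=147525/1024 → NEW=255, ERR=-113595/1024
(0,4): OLD=1187299/16384 → NEW=0, ERR=1187299/16384
(0,5): OLD=51826997/262144 → NEW=255, ERR=-15019723/262144
(0,6): OLD=612087923/4194304 → NEW=255, ERR=-457459597/4194304
(1,0): OLD=4015/64 → NEW=0, ERR=4015/64
(1,1): OLD=59689/512 → NEW=0, ERR=59689/512
(1,2): OLD=2415613/16384 → NEW=255, ERR=-1762307/16384
(1,3): OLD=2781577/65536 → NEW=0, ERR=2781577/65536
(1,4): OLD=677542539/4194304 → NEW=255, ERR=-392004981/4194304
(1,5): OLD=2459034459/33554432 → NEW=0, ERR=2459034459/33554432
(1,6): OLD=97387193333/536870912 → NEW=255, ERR=-39514889227/536870912
(2,0): OLD=569043/8192 → NEW=0, ERR=569043/8192
(2,1): OLD=26102817/262144 → NEW=0, ERR=26102817/262144
(2,2): OLD=483162211/4194304 → NEW=0, ERR=483162211/4194304
(2,3): OLD=4745089355/33554432 → NEW=255, ERR=-3811290805/33554432
(2,4): OLD=19996675435/268435456 → NEW=0, ERR=19996675435/268435456
(2,5): OLD=1622214900137/8589934592 → NEW=255, ERR=-568218420823/8589934592
(2,6): OLD=16992853781295/137438953472 → NEW=0, ERR=16992853781295/137438953472
(3,0): OLD=261630019/4194304 → NEW=0, ERR=261630019/4194304
(3,1): OLD=4575066535/33554432 → NEW=255, ERR=-3981313625/33554432
(3,2): OLD=14499304373/268435456 → NEW=0, ERR=14499304373/268435456
(3,3): OLD=134543028139/1073741824 → NEW=0, ERR=134543028139/1073741824
(3,4): OLD=25095962167363/137438953472 → NEW=255, ERR=-9950970967997/137438953472
(3,5): OLD=152271689689881/1099511627776 → NEW=255, ERR=-128103775392999/1099511627776
(3,6): OLD=3052771114074503/17592186044416 → NEW=255, ERR=-1433236327251577/17592186044416
(4,0): OLD=16774870893/536870912 → NEW=0, ERR=16774870893/536870912
(4,1): OLD=451979419625/8589934592 → NEW=0, ERR=451979419625/8589934592
(4,2): OLD=18138921488263/137438953472 → NEW=255, ERR=-16908011647097/137438953472
(4,3): OLD=80413233229181/1099511627776 → NEW=0, ERR=80413233229181/1099511627776
(4,4): OLD=1181814194346775/8796093022208 → NEW=255, ERR=-1061189526316265/8796093022208
(4,5): OLD=14357607608178983/281474976710656 → NEW=0, ERR=14357607608178983/281474976710656
(4,6): OLD=772704912757949249/4503599627370496 → NEW=255, ERR=-375712992221527231/4503599627370496
(5,0): OLD=5721584906699/137438953472 → NEW=0, ERR=5721584906699/137438953472
(5,1): OLD=86358145767545/1099511627776 → NEW=0, ERR=86358145767545/1099511627776
(5,2): OLD=896492088920751/8796093022208 → NEW=0, ERR=896492088920751/8796093022208
(5,3): OLD=9720389475568811/70368744177664 → NEW=255, ERR=-8223640289735509/70368744177664
(5,4): OLD=253577909393545609/4503599627370496 → NEW=0, ERR=253577909393545609/4503599627370496
(5,5): OLD=6607373285283332953/36028797018963968 → NEW=255, ERR=-2579969954552478887/36028797018963968
(5,6): OLD=67900713799307308311/576460752303423488 → NEW=0, ERR=67900713799307308311/576460752303423488
Output grid:
  Row 0: ...#.##  (4 black, running=4)
  Row 1: ..#.#.#  (4 black, running=8)
  Row 2: ...#.#.  (5 black, running=13)
  Row 3: .#..###  (3 black, running=16)
  Row 4: ..#.#.#  (4 black, running=20)
  Row 5: ...#.#.  (5 black, running=25)

Answer: 25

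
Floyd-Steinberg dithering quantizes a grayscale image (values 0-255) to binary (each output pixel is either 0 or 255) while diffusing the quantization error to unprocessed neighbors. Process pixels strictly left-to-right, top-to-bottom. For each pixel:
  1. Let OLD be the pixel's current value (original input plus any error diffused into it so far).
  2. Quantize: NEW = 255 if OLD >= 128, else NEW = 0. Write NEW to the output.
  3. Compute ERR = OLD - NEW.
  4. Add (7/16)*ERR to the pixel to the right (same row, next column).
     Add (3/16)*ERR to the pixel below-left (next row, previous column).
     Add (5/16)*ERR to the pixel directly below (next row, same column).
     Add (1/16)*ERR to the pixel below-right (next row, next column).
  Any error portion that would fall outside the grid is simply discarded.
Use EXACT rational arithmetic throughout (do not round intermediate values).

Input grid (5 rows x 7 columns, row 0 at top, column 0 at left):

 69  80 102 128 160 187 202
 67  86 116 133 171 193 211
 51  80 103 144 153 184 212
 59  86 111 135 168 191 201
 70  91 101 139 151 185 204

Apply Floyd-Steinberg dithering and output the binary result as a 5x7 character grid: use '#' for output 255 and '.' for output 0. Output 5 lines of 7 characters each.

(0,0): OLD=69 → NEW=0, ERR=69
(0,1): OLD=1763/16 → NEW=0, ERR=1763/16
(0,2): OLD=38453/256 → NEW=255, ERR=-26827/256
(0,3): OLD=336499/4096 → NEW=0, ERR=336499/4096
(0,4): OLD=12841253/65536 → NEW=255, ERR=-3870427/65536
(0,5): OLD=168990723/1048576 → NEW=255, ERR=-98396157/1048576
(0,6): OLD=2700224533/16777216 → NEW=255, ERR=-1577965547/16777216
(1,0): OLD=27961/256 → NEW=0, ERR=27961/256
(1,1): OLD=313103/2048 → NEW=255, ERR=-209137/2048
(1,2): OLD=3988923/65536 → NEW=0, ERR=3988923/65536
(1,3): OLD=43955999/262144 → NEW=255, ERR=-22890721/262144
(1,4): OLD=1709284861/16777216 → NEW=0, ERR=1709284861/16777216
(1,5): OLD=25088309261/134217728 → NEW=255, ERR=-9137211379/134217728
(1,6): OLD=313445240099/2147483648 → NEW=255, ERR=-234163090141/2147483648
(2,0): OLD=2162197/32768 → NEW=0, ERR=2162197/32768
(2,1): OLD=99819703/1048576 → NEW=0, ERR=99819703/1048576
(2,2): OLD=2364138213/16777216 → NEW=255, ERR=-1914051867/16777216
(2,3): OLD=12040165373/134217728 → NEW=0, ERR=12040165373/134217728
(2,4): OLD=221042933453/1073741824 → NEW=255, ERR=-52761231667/1073741824
(2,5): OLD=4368856897839/34359738368 → NEW=0, ERR=4368856897839/34359738368
(2,6): OLD=126058057504825/549755813888 → NEW=255, ERR=-14129675036615/549755813888
(3,0): OLD=1635266373/16777216 → NEW=0, ERR=1635266373/16777216
(3,1): OLD=18941389665/134217728 → NEW=255, ERR=-15284130975/134217728
(3,2): OLD=51858555763/1073741824 → NEW=0, ERR=51858555763/1073741824
(3,3): OLD=720778957653/4294967296 → NEW=255, ERR=-374437702827/4294967296
(3,4): OLD=79137521337157/549755813888 → NEW=255, ERR=-61050211204283/549755813888
(3,5): OLD=766404032457759/4398046511104 → NEW=255, ERR=-355097827873761/4398046511104
(3,6): OLD=11652459466052929/70368744177664 → NEW=255, ERR=-6291570299251391/70368744177664
(4,0): OLD=169882117355/2147483648 → NEW=0, ERR=169882117355/2147483648
(4,1): OLD=3613645965295/34359738368 → NEW=0, ERR=3613645965295/34359738368
(4,2): OLD=76218985484385/549755813888 → NEW=255, ERR=-63968747057055/549755813888
(4,3): OLD=189318258908027/4398046511104 → NEW=0, ERR=189318258908027/4398046511104
(4,4): OLD=4030091021848001/35184372088832 → NEW=0, ERR=4030091021848001/35184372088832
(4,5): OLD=209615792909954177/1125899906842624 → NEW=255, ERR=-77488683334914943/1125899906842624
(4,6): OLD=2538285844714126039/18014398509481984 → NEW=255, ERR=-2055385775203779881/18014398509481984
Row 0: ..#.###
Row 1: .#.#.##
Row 2: ..#.#.#
Row 3: .#.####
Row 4: ..#..##

Answer: ..#.###
.#.#.##
..#.#.#
.#.####
..#..##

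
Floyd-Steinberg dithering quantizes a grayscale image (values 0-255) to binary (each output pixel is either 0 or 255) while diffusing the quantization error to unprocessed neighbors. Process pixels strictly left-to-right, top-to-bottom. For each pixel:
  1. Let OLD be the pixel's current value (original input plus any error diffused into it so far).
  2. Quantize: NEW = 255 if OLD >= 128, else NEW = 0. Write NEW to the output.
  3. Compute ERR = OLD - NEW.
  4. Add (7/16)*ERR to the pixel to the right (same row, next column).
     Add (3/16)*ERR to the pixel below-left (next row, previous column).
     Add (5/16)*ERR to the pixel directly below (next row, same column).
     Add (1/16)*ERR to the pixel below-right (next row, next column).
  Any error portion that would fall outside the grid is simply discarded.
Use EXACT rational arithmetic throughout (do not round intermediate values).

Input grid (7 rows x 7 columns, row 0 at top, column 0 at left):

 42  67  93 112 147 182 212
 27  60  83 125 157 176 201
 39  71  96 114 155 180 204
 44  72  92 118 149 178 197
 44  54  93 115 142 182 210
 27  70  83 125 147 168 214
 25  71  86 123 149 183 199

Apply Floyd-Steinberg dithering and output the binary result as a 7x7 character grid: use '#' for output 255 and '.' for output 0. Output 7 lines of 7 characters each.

(0,0): OLD=42 → NEW=0, ERR=42
(0,1): OLD=683/8 → NEW=0, ERR=683/8
(0,2): OLD=16685/128 → NEW=255, ERR=-15955/128
(0,3): OLD=117691/2048 → NEW=0, ERR=117691/2048
(0,4): OLD=5640733/32768 → NEW=255, ERR=-2715107/32768
(0,5): OLD=76414667/524288 → NEW=255, ERR=-57278773/524288
(0,6): OLD=1377433485/8388608 → NEW=255, ERR=-761661555/8388608
(1,0): OLD=7185/128 → NEW=0, ERR=7185/128
(1,1): OLD=92663/1024 → NEW=0, ERR=92663/1024
(1,2): OLD=3268547/32768 → NEW=0, ERR=3268547/32768
(1,3): OLD=21400327/131072 → NEW=255, ERR=-12023033/131072
(1,4): OLD=621450549/8388608 → NEW=0, ERR=621450549/8388608
(1,5): OLD=10205060037/67108864 → NEW=255, ERR=-6907700283/67108864
(1,6): OLD=129670059499/1073741824 → NEW=0, ERR=129670059499/1073741824
(2,0): OLD=1204365/16384 → NEW=0, ERR=1204365/16384
(2,1): OLD=80556639/524288 → NEW=255, ERR=-53136801/524288
(2,2): OLD=597999581/8388608 → NEW=0, ERR=597999581/8388608
(2,3): OLD=9170273589/67108864 → NEW=255, ERR=-7942486731/67108864
(2,4): OLD=54405851909/536870912 → NEW=0, ERR=54405851909/536870912
(2,5): OLD=3769998205975/17179869184 → NEW=255, ERR=-610868435945/17179869184
(2,6): OLD=60404247452433/274877906944 → NEW=255, ERR=-9689618818287/274877906944
(3,0): OLD=402386749/8388608 → NEW=0, ERR=402386749/8388608
(3,1): OLD=5320036601/67108864 → NEW=0, ERR=5320036601/67108864
(3,2): OLD=64657758267/536870912 → NEW=0, ERR=64657758267/536870912
(3,3): OLD=337501662349/2147483648 → NEW=255, ERR=-210106667891/2147483648
(3,4): OLD=34029889127229/274877906944 → NEW=0, ERR=34029889127229/274877906944
(3,5): OLD=485489483857031/2199023255552 → NEW=255, ERR=-75261446308729/2199023255552
(3,6): OLD=5938715264806361/35184372088832 → NEW=255, ERR=-3033299617845799/35184372088832
(4,0): OLD=79300220019/1073741824 → NEW=0, ERR=79300220019/1073741824
(4,1): OLD=2347869457623/17179869184 → NEW=255, ERR=-2032997184297/17179869184
(4,2): OLD=17997275718905/274877906944 → NEW=0, ERR=17997275718905/274877906944
(4,3): OLD=316241225486723/2199023255552 → NEW=255, ERR=-244509704679037/2199023255552
(4,4): OLD=2102437451051737/17592186044416 → NEW=0, ERR=2102437451051737/17592186044416
(4,5): OLD=121126027087452697/562949953421312 → NEW=255, ERR=-22426211034981863/562949953421312
(4,6): OLD=1472597466568036735/9007199254740992 → NEW=255, ERR=-824238343390916225/9007199254740992
(5,0): OLD=7666729536117/274877906944 → NEW=0, ERR=7666729536117/274877906944
(5,1): OLD=136591635633959/2199023255552 → NEW=0, ERR=136591635633959/2199023255552
(5,2): OLD=1801291303969921/17592186044416 → NEW=0, ERR=1801291303969921/17592186044416
(5,3): OLD=22736080514312549/140737488355328 → NEW=255, ERR=-13151979016296091/140737488355328
(5,4): OLD=1162319752656134135/9007199254740992 → NEW=255, ERR=-1134516057302818825/9007199254740992
(5,5): OLD=6539687628795623175/72057594037927936 → NEW=0, ERR=6539687628795623175/72057594037927936
(5,6): OLD=256662926639320287625/1152921504606846976 → NEW=255, ERR=-37332057035425691255/1152921504606846976
(6,0): OLD=1596053390567357/35184372088832 → NEW=0, ERR=1596053390567357/35184372088832
(6,1): OLD=73858240482043873/562949953421312 → NEW=255, ERR=-69693997640390687/562949953421312
(6,2): OLD=452111471586918275/9007199254740992 → NEW=0, ERR=452111471586918275/9007199254740992
(6,3): OLD=7100514062474047069/72057594037927936 → NEW=0, ERR=7100514062474047069/72057594037927936
(6,4): OLD=23624188745208630855/144115188075855872 → NEW=255, ERR=-13125184214134616505/144115188075855872
(6,5): OLD=2906704633359921392083/18446744073709551616 → NEW=255, ERR=-1797215105436014269997/18446744073709551616
(6,6): OLD=44841522862776736687765/295147905179352825856 → NEW=255, ERR=-30421192957958233905515/295147905179352825856
Row 0: ..#.###
Row 1: ...#.#.
Row 2: .#.#.##
Row 3: ...#.##
Row 4: .#.#.##
Row 5: ...##.#
Row 6: .#..###

Answer: ..#.###
...#.#.
.#.#.##
...#.##
.#.#.##
...##.#
.#..###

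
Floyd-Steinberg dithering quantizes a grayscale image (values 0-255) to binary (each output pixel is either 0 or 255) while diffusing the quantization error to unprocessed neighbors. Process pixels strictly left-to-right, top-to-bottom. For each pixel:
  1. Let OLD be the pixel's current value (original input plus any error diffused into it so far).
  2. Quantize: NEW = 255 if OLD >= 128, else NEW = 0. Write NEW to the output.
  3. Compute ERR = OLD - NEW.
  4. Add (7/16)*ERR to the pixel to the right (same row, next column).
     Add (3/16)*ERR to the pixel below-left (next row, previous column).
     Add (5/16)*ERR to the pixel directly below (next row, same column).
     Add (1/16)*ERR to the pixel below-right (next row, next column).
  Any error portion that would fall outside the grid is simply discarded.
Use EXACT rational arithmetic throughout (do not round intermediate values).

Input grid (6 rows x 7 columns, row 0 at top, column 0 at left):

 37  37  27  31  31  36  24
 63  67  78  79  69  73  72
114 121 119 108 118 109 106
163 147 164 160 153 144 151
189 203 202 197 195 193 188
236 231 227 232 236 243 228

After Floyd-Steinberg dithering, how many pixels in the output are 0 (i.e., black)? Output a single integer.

Answer: 19

Derivation:
(0,0): OLD=37 → NEW=0, ERR=37
(0,1): OLD=851/16 → NEW=0, ERR=851/16
(0,2): OLD=12869/256 → NEW=0, ERR=12869/256
(0,3): OLD=217059/4096 → NEW=0, ERR=217059/4096
(0,4): OLD=3551029/65536 → NEW=0, ERR=3551029/65536
(0,5): OLD=62605939/1048576 → NEW=0, ERR=62605939/1048576
(0,6): OLD=840894757/16777216 → NEW=0, ERR=840894757/16777216
(1,0): OLD=21641/256 → NEW=0, ERR=21641/256
(1,1): OLD=271039/2048 → NEW=255, ERR=-251201/2048
(1,2): OLD=3493547/65536 → NEW=0, ERR=3493547/65536
(1,3): OLD=34651151/262144 → NEW=255, ERR=-32195569/262144
(1,4): OLD=783619213/16777216 → NEW=0, ERR=783619213/16777216
(1,5): OLD=16760672797/134217728 → NEW=0, ERR=16760672797/134217728
(1,6): OLD=313592882707/2147483648 → NEW=255, ERR=-234015447533/2147483648
(2,0): OLD=3847589/32768 → NEW=0, ERR=3847589/32768
(2,1): OLD=156572519/1048576 → NEW=255, ERR=-110814361/1048576
(2,2): OLD=985310197/16777216 → NEW=0, ERR=985310197/16777216
(2,3): OLD=14415412109/134217728 → NEW=0, ERR=14415412109/134217728
(2,4): OLD=209726805405/1073741824 → NEW=255, ERR=-64077359715/1073741824
(2,5): OLD=3587239186527/34359738368 → NEW=0, ERR=3587239186527/34359738368
(2,6): OLD=68954287011209/549755813888 → NEW=0, ERR=68954287011209/549755813888
(3,0): OLD=3017857365/16777216 → NEW=255, ERR=-1260332715/16777216
(3,1): OLD=13349215153/134217728 → NEW=0, ERR=13349215153/134217728
(3,2): OLD=257053115171/1073741824 → NEW=255, ERR=-16751049949/1073741824
(3,3): OLD=769741494405/4294967296 → NEW=255, ERR=-325475166075/4294967296
(3,4): OLD=70085715729749/549755813888 → NEW=0, ERR=70085715729749/549755813888
(3,5): OLD=1109135896543951/4398046511104 → NEW=255, ERR=-12365963787569/4398046511104
(3,6): OLD=13756456720638097/70368744177664 → NEW=255, ERR=-4187573044666223/70368744177664
(4,0): OLD=395508746331/2147483648 → NEW=255, ERR=-152099583909/2147483648
(4,1): OLD=6716438126367/34359738368 → NEW=255, ERR=-2045295157473/34359738368
(4,2): OLD=89659435404593/549755813888 → NEW=255, ERR=-50528297136847/549755813888
(4,3): OLD=686254374372203/4398046511104 → NEW=255, ERR=-435247485959317/4398046511104
(4,4): OLD=6554108440347857/35184372088832 → NEW=255, ERR=-2417906442304303/35184372088832
(4,5): OLD=178866967204769873/1125899906842624 → NEW=255, ERR=-108237509040099247/1125899906842624
(4,6): OLD=2290872826199002759/18014398509481984 → NEW=0, ERR=2290872826199002759/18014398509481984
(5,0): OLD=111438519892429/549755813888 → NEW=255, ERR=-28749212649011/549755813888
(5,1): OLD=738253501048943/4398046511104 → NEW=255, ERR=-383248359282577/4398046511104
(5,2): OLD=4851147144921657/35184372088832 → NEW=255, ERR=-4120867737730503/35184372088832
(5,3): OLD=36930442623793533/281474976710656 → NEW=255, ERR=-34845676437423747/281474976710656
(5,4): OLD=2452718193695311935/18014398509481984 → NEW=255, ERR=-2140953426222593985/18014398509481984
(5,5): OLD=26014478539118530639/144115188075855872 → NEW=255, ERR=-10734894420224716721/144115188075855872
(5,6): OLD=528368457049976610753/2305843009213693952 → NEW=255, ERR=-59621510299515347007/2305843009213693952
Output grid:
  Row 0: .......  (7 black, running=7)
  Row 1: .#.#..#  (4 black, running=11)
  Row 2: .#..#..  (5 black, running=16)
  Row 3: #.##.##  (2 black, running=18)
  Row 4: ######.  (1 black, running=19)
  Row 5: #######  (0 black, running=19)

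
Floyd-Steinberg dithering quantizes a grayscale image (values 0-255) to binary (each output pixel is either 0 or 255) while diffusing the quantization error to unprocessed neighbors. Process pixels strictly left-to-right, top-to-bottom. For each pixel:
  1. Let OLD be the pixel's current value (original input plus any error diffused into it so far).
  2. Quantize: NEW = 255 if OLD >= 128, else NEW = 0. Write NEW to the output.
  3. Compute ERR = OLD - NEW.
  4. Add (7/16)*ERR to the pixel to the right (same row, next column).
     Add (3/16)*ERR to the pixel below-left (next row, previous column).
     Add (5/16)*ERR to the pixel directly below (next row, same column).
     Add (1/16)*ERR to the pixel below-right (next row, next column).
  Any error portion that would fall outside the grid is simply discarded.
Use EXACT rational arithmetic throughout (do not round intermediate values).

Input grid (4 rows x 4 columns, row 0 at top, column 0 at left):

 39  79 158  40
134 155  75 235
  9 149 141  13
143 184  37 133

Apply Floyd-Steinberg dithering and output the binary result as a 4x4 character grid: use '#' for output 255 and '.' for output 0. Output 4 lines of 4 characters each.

Answer: ..#.
##.#
..#.
##..

Derivation:
(0,0): OLD=39 → NEW=0, ERR=39
(0,1): OLD=1537/16 → NEW=0, ERR=1537/16
(0,2): OLD=51207/256 → NEW=255, ERR=-14073/256
(0,3): OLD=65329/4096 → NEW=0, ERR=65329/4096
(1,0): OLD=42035/256 → NEW=255, ERR=-23245/256
(1,1): OLD=281445/2048 → NEW=255, ERR=-240795/2048
(1,2): OLD=1007689/65536 → NEW=0, ERR=1007689/65536
(1,3): OLD=255092815/1048576 → NEW=255, ERR=-12294065/1048576
(2,0): OLD=-1357273/32768 → NEW=0, ERR=-1357273/32768
(2,1): OLD=95781149/1048576 → NEW=0, ERR=95781149/1048576
(2,2): OLD=369562673/2097152 → NEW=255, ERR=-165211087/2097152
(2,3): OLD=-810964595/33554432 → NEW=0, ERR=-810964595/33554432
(3,0): OLD=2469321655/16777216 → NEW=255, ERR=-1808868425/16777216
(3,1): OLD=39732546985/268435456 → NEW=255, ERR=-28718494295/268435456
(3,2): OLD=-142793941929/4294967296 → NEW=0, ERR=-142793941929/4294967296
(3,3): OLD=7282763165409/68719476736 → NEW=0, ERR=7282763165409/68719476736
Row 0: ..#.
Row 1: ##.#
Row 2: ..#.
Row 3: ##..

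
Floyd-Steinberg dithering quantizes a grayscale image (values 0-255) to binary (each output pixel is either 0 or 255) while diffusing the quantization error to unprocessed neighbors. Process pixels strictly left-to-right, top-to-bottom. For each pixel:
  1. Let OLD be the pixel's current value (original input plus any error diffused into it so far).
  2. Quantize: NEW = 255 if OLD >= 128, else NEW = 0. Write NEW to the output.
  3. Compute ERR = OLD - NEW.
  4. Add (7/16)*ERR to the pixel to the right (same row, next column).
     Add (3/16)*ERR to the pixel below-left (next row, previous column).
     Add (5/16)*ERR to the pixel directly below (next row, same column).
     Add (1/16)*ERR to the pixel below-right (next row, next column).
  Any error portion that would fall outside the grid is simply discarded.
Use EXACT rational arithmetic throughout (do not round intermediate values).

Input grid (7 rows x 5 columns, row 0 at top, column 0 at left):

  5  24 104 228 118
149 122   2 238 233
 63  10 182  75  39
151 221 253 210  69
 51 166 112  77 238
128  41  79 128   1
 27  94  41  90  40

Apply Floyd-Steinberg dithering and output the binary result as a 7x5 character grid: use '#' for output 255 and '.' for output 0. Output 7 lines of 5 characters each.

Answer: ...##
#..##
..#..
####.
.#..#
..##.
.#...

Derivation:
(0,0): OLD=5 → NEW=0, ERR=5
(0,1): OLD=419/16 → NEW=0, ERR=419/16
(0,2): OLD=29557/256 → NEW=0, ERR=29557/256
(0,3): OLD=1140787/4096 → NEW=255, ERR=96307/4096
(0,4): OLD=8407397/65536 → NEW=255, ERR=-8304283/65536
(1,0): OLD=39801/256 → NEW=255, ERR=-25479/256
(1,1): OLD=222415/2048 → NEW=0, ERR=222415/2048
(1,2): OLD=6005627/65536 → NEW=0, ERR=6005627/65536
(1,3): OLD=70489695/262144 → NEW=255, ERR=3642975/262144
(1,4): OLD=842851645/4194304 → NEW=255, ERR=-226695875/4194304
(2,0): OLD=1712469/32768 → NEW=0, ERR=1712469/32768
(2,1): OLD=81540983/1048576 → NEW=0, ERR=81540983/1048576
(2,2): OLD=4262282533/16777216 → NEW=255, ERR=-15907547/16777216
(2,3): OLD=20004148383/268435456 → NEW=0, ERR=20004148383/268435456
(2,4): OLD=238720489625/4294967296 → NEW=0, ERR=238720489625/4294967296
(3,0): OLD=3051977605/16777216 → NEW=255, ERR=-1226212475/16777216
(3,1): OLD=29046544289/134217728 → NEW=255, ERR=-5178976351/134217728
(3,2): OLD=1093735390011/4294967296 → NEW=255, ERR=-1481270469/4294967296
(3,3): OLD=2091642778595/8589934592 → NEW=255, ERR=-98790542365/8589934592
(3,4): OLD=11819091637519/137438953472 → NEW=0, ERR=11819091637519/137438953472
(4,0): OLD=44936237995/2147483648 → NEW=0, ERR=44936237995/2147483648
(4,1): OLD=10889550048939/68719476736 → NEW=255, ERR=-6633916518741/68719476736
(4,2): OLD=71566776133733/1099511627776 → NEW=0, ERR=71566776133733/1099511627776
(4,3): OLD=2075618805302955/17592186044416 → NEW=0, ERR=2075618805302955/17592186044416
(4,4): OLD=88882271711505453/281474976710656 → NEW=255, ERR=17106152650288173/281474976710656
(5,0): OLD=128025536878305/1099511627776 → NEW=0, ERR=128025536878305/1099511627776
(5,1): OLD=662226373362275/8796093022208 → NEW=0, ERR=662226373362275/8796093022208
(5,2): OLD=41761608265023483/281474976710656 → NEW=255, ERR=-30014510796193797/281474976710656
(5,3): OLD=150512058448850869/1125899906842624 → NEW=255, ERR=-136592417796018251/1125899906842624
(5,4): OLD=-463169869517493193/18014398509481984 → NEW=0, ERR=-463169869517493193/18014398509481984
(6,0): OLD=10907612780812881/140737488355328 → NEW=0, ERR=10907612780812881/140737488355328
(6,1): OLD=624732168694435647/4503599627370496 → NEW=255, ERR=-523685736285040833/4503599627370496
(6,2): OLD=-4412648772526478427/72057594037927936 → NEW=0, ERR=-4412648772526478427/72057594037927936
(6,3): OLD=15923067114169508183/1152921504606846976 → NEW=0, ERR=15923067114169508183/1152921504606846976
(6,4): OLD=561246238678848111137/18446744073709551616 → NEW=0, ERR=561246238678848111137/18446744073709551616
Row 0: ...##
Row 1: #..##
Row 2: ..#..
Row 3: ####.
Row 4: .#..#
Row 5: ..##.
Row 6: .#...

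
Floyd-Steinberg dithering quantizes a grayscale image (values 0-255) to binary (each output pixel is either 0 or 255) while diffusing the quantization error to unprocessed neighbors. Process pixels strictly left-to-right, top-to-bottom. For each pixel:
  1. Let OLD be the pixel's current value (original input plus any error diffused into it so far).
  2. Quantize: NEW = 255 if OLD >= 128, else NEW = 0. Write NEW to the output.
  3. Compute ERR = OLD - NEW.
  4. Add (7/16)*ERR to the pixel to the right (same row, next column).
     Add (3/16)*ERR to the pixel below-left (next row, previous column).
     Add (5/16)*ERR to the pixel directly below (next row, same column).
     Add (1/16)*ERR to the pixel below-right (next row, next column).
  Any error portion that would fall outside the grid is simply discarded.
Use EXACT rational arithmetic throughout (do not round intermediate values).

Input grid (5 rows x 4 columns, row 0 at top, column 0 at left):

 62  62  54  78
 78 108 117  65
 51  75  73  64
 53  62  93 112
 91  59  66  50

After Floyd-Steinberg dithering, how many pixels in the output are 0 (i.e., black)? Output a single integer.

(0,0): OLD=62 → NEW=0, ERR=62
(0,1): OLD=713/8 → NEW=0, ERR=713/8
(0,2): OLD=11903/128 → NEW=0, ERR=11903/128
(0,3): OLD=243065/2048 → NEW=0, ERR=243065/2048
(1,0): OLD=14603/128 → NEW=0, ERR=14603/128
(1,1): OLD=212045/1024 → NEW=255, ERR=-49075/1024
(1,2): OLD=5010769/32768 → NEW=255, ERR=-3345071/32768
(1,3): OLD=33155591/524288 → NEW=0, ERR=33155591/524288
(2,0): OLD=1272479/16384 → NEW=0, ERR=1272479/16384
(2,1): OLD=42987461/524288 → NEW=0, ERR=42987461/524288
(2,2): OLD=90001913/1048576 → NEW=0, ERR=90001913/1048576
(2,3): OLD=1928268853/16777216 → NEW=0, ERR=1928268853/16777216
(3,0): OLD=777155247/8388608 → NEW=0, ERR=777155247/8388608
(3,1): OLD=20012137905/134217728 → NEW=255, ERR=-14213382735/134217728
(3,2): OLD=215106766927/2147483648 → NEW=0, ERR=215106766927/2147483648
(3,3): OLD=6772454049449/34359738368 → NEW=255, ERR=-1989279234391/34359738368
(4,0): OLD=214953283523/2147483648 → NEW=0, ERR=214953283523/2147483648
(4,1): OLD=1619549486793/17179869184 → NEW=0, ERR=1619549486793/17179869184
(4,2): OLD=66559654202537/549755813888 → NEW=0, ERR=66559654202537/549755813888
(4,3): OLD=801647224110191/8796093022208 → NEW=0, ERR=801647224110191/8796093022208
Output grid:
  Row 0: ....  (4 black, running=4)
  Row 1: .##.  (2 black, running=6)
  Row 2: ....  (4 black, running=10)
  Row 3: .#.#  (2 black, running=12)
  Row 4: ....  (4 black, running=16)

Answer: 16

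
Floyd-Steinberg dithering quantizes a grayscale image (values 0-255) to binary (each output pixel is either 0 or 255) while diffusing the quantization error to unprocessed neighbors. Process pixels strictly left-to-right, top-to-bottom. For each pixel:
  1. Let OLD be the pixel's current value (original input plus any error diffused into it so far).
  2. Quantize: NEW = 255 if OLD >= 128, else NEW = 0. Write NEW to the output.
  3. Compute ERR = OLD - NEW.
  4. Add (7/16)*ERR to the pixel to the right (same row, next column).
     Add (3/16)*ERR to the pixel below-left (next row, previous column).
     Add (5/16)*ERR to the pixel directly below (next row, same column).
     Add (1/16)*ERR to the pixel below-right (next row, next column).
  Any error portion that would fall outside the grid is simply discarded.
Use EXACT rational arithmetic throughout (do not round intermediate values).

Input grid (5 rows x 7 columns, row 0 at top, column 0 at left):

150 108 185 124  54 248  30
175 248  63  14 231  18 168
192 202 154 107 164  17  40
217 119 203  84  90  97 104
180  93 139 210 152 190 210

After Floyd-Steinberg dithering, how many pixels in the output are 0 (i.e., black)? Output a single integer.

(0,0): OLD=150 → NEW=255, ERR=-105
(0,1): OLD=993/16 → NEW=0, ERR=993/16
(0,2): OLD=54311/256 → NEW=255, ERR=-10969/256
(0,3): OLD=431121/4096 → NEW=0, ERR=431121/4096
(0,4): OLD=6556791/65536 → NEW=0, ERR=6556791/65536
(0,5): OLD=305944385/1048576 → NEW=255, ERR=38557505/1048576
(0,6): OLD=773219015/16777216 → NEW=0, ERR=773219015/16777216
(1,0): OLD=39379/256 → NEW=255, ERR=-25901/256
(1,1): OLD=427077/2048 → NEW=255, ERR=-95163/2048
(1,2): OLD=3466537/65536 → NEW=0, ERR=3466537/65536
(1,3): OLD=22574453/262144 → NEW=0, ERR=22574453/262144
(1,4): OLD=5258204351/16777216 → NEW=255, ERR=980014271/16777216
(1,5): OLD=9387367023/134217728 → NEW=0, ERR=9387367023/134217728
(1,6): OLD=462352943265/2147483648 → NEW=255, ERR=-85255386975/2147483648
(2,0): OLD=4969927/32768 → NEW=255, ERR=-3385913/32768
(2,1): OLD=152952445/1048576 → NEW=255, ERR=-114434435/1048576
(2,2): OLD=2282143159/16777216 → NEW=255, ERR=-1996046921/16777216
(2,3): OLD=12900783295/134217728 → NEW=0, ERR=12900783295/134217728
(2,4): OLD=260706796591/1073741824 → NEW=255, ERR=-13097368529/1073741824
(2,5): OLD=1021417420453/34359738368 → NEW=0, ERR=1021417420453/34359738368
(2,6): OLD=24722889498579/549755813888 → NEW=0, ERR=24722889498579/549755813888
(3,0): OLD=2755606487/16777216 → NEW=255, ERR=-1522583593/16777216
(3,1): OLD=2204625547/134217728 → NEW=0, ERR=2204625547/134217728
(3,2): OLD=197792212369/1073741824 → NEW=255, ERR=-76011952751/1073741824
(3,3): OLD=315004391367/4294967296 → NEW=0, ERR=315004391367/4294967296
(3,4): OLD=71389542986711/549755813888 → NEW=255, ERR=-68798189554729/549755813888
(3,5): OLD=260404952858101/4398046511104 → NEW=0, ERR=260404952858101/4398046511104
(3,6): OLD=10260841074244907/70368744177664 → NEW=255, ERR=-7683188691059413/70368744177664
(4,0): OLD=332257589561/2147483648 → NEW=255, ERR=-215350740679/2147483648
(4,1): OLD=1213408110821/34359738368 → NEW=0, ERR=1213408110821/34359738368
(4,2): OLD=80872491998859/549755813888 → NEW=255, ERR=-59315240542581/549755813888
(4,3): OLD=694131486433897/4398046511104 → NEW=255, ERR=-427370373897623/4398046511104
(4,4): OLD=3028154135433259/35184372088832 → NEW=0, ERR=3028154135433259/35184372088832
(4,5): OLD=245291802088628715/1125899906842624 → NEW=255, ERR=-41812674156240405/1125899906842624
(4,6): OLD=2942343540544454621/18014398509481984 → NEW=255, ERR=-1651328079373451299/18014398509481984
Output grid:
  Row 0: #.#..#.  (4 black, running=4)
  Row 1: ##..#.#  (3 black, running=7)
  Row 2: ###.#..  (3 black, running=10)
  Row 3: #.#.#.#  (3 black, running=13)
  Row 4: #.##.##  (2 black, running=15)

Answer: 15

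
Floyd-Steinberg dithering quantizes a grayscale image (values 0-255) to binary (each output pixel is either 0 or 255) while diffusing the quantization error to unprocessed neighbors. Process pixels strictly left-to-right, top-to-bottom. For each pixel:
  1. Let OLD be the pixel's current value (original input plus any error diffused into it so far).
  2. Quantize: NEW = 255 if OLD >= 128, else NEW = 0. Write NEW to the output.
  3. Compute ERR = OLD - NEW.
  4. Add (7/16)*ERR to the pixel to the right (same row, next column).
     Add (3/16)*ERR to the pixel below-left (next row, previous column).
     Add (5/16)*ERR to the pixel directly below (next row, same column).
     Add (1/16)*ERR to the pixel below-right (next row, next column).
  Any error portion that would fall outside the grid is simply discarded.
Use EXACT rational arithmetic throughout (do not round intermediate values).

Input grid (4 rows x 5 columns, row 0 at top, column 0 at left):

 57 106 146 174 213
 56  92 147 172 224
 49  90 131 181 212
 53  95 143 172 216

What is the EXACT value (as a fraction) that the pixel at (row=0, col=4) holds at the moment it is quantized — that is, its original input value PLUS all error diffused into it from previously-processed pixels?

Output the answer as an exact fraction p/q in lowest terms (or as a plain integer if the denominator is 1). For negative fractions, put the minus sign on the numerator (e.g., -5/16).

Answer: 12787305/65536

Derivation:
(0,0): OLD=57 → NEW=0, ERR=57
(0,1): OLD=2095/16 → NEW=255, ERR=-1985/16
(0,2): OLD=23481/256 → NEW=0, ERR=23481/256
(0,3): OLD=877071/4096 → NEW=255, ERR=-167409/4096
(0,4): OLD=12787305/65536 → NEW=255, ERR=-3924375/65536
Target (0,4): original=213, with diffused error = 12787305/65536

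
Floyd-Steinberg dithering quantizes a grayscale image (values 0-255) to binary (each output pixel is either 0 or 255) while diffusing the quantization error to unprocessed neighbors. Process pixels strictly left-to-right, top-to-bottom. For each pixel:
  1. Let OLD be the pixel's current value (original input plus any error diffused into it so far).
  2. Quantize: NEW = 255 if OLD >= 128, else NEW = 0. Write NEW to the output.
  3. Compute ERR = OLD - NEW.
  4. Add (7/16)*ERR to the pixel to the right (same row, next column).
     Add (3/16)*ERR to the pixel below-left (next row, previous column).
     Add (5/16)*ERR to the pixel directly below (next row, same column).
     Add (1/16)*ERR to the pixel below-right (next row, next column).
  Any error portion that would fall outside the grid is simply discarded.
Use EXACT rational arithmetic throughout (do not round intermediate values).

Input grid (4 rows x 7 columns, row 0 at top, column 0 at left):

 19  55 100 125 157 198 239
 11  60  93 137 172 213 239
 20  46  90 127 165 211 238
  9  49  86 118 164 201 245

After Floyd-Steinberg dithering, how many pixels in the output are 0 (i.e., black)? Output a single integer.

(0,0): OLD=19 → NEW=0, ERR=19
(0,1): OLD=1013/16 → NEW=0, ERR=1013/16
(0,2): OLD=32691/256 → NEW=0, ERR=32691/256
(0,3): OLD=740837/4096 → NEW=255, ERR=-303643/4096
(0,4): OLD=8163651/65536 → NEW=0, ERR=8163651/65536
(0,5): OLD=264763605/1048576 → NEW=255, ERR=-2623275/1048576
(0,6): OLD=3991391699/16777216 → NEW=255, ERR=-286798381/16777216
(1,0): OLD=7375/256 → NEW=0, ERR=7375/256
(1,1): OLD=240681/2048 → NEW=0, ERR=240681/2048
(1,2): OLD=11428061/65536 → NEW=255, ERR=-5283619/65536
(1,3): OLD=28809497/262144 → NEW=0, ERR=28809497/262144
(1,4): OLD=4259836715/16777216 → NEW=255, ERR=-18353365/16777216
(1,5): OLD=29033958043/134217728 → NEW=255, ERR=-5191562597/134217728
(1,6): OLD=465099939253/2147483648 → NEW=255, ERR=-82508390987/2147483648
(2,0): OLD=1672403/32768 → NEW=0, ERR=1672403/32768
(2,1): OLD=96194241/1048576 → NEW=0, ERR=96194241/1048576
(2,2): OLD=2229562243/16777216 → NEW=255, ERR=-2048627837/16777216
(2,3): OLD=13781140267/134217728 → NEW=0, ERR=13781140267/134217728
(2,4): OLD=224622211931/1073741824 → NEW=255, ERR=-49181953189/1073741824
(2,5): OLD=5896158039561/34359738368 → NEW=255, ERR=-2865575244279/34359738368
(2,6): OLD=102853145691599/549755813888 → NEW=255, ERR=-37334586849841/549755813888
(3,0): OLD=707162147/16777216 → NEW=0, ERR=707162147/16777216
(3,1): OLD=10254699239/134217728 → NEW=0, ERR=10254699239/134217728
(3,2): OLD=114088829285/1073741824 → NEW=0, ERR=114088829285/1073741824
(3,3): OLD=774608484563/4294967296 → NEW=255, ERR=-320608175917/4294967296
(3,4): OLD=59268029291555/549755813888 → NEW=0, ERR=59268029291555/549755813888
(3,5): OLD=908229981190041/4398046511104 → NEW=255, ERR=-213271879141479/4398046511104
(3,6): OLD=13887262064275975/70368744177664 → NEW=255, ERR=-4056767701028345/70368744177664
Output grid:
  Row 0: ...#.##  (4 black, running=4)
  Row 1: ..#.###  (3 black, running=7)
  Row 2: ..#.###  (3 black, running=10)
  Row 3: ...#.##  (4 black, running=14)

Answer: 14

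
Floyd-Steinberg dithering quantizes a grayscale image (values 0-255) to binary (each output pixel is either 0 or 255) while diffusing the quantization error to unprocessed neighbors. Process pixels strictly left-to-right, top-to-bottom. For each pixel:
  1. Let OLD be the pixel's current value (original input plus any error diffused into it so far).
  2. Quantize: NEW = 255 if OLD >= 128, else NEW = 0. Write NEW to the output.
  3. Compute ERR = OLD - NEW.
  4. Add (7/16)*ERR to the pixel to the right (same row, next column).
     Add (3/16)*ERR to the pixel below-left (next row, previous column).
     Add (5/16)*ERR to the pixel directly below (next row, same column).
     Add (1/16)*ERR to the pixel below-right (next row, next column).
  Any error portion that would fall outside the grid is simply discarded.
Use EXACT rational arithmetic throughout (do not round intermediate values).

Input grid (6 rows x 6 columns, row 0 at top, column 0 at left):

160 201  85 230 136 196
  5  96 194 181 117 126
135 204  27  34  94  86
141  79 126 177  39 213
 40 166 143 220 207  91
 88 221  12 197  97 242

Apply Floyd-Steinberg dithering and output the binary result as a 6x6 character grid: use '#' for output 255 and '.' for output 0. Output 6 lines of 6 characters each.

Answer: ##.###
..##..
##...#
..##.#
.#.##.
.#.#.#

Derivation:
(0,0): OLD=160 → NEW=255, ERR=-95
(0,1): OLD=2551/16 → NEW=255, ERR=-1529/16
(0,2): OLD=11057/256 → NEW=0, ERR=11057/256
(0,3): OLD=1019479/4096 → NEW=255, ERR=-25001/4096
(0,4): OLD=8737889/65536 → NEW=255, ERR=-7973791/65536
(0,5): OLD=149704359/1048576 → NEW=255, ERR=-117682521/1048576
(1,0): OLD=-10907/256 → NEW=0, ERR=-10907/256
(1,1): OLD=101699/2048 → NEW=0, ERR=101699/2048
(1,2): OLD=14555903/65536 → NEW=255, ERR=-2155777/65536
(1,3): OLD=37902739/262144 → NEW=255, ERR=-28943981/262144
(1,4): OLD=155151705/16777216 → NEW=0, ERR=155151705/16777216
(1,5): OLD=23453037215/268435456 → NEW=0, ERR=23453037215/268435456
(2,0): OLD=4292497/32768 → NEW=255, ERR=-4063343/32768
(2,1): OLD=164035019/1048576 → NEW=255, ERR=-103351861/1048576
(2,2): OLD=-738198239/16777216 → NEW=0, ERR=-738198239/16777216
(2,3): OLD=-2694539943/134217728 → NEW=0, ERR=-2694539943/134217728
(2,4): OLD=419135978123/4294967296 → NEW=0, ERR=419135978123/4294967296
(2,5): OLD=10759788659837/68719476736 → NEW=255, ERR=-6763677907843/68719476736
(3,0): OLD=1405396993/16777216 → NEW=0, ERR=1405396993/16777216
(3,1): OLD=9240502381/134217728 → NEW=0, ERR=9240502381/134217728
(3,2): OLD=142212934359/1073741824 → NEW=255, ERR=-131591230761/1073741824
(3,3): OLD=9116095715269/68719476736 → NEW=255, ERR=-8407370852411/68719476736
(3,4): OLD=-2055201204059/549755813888 → NEW=0, ERR=-2055201204059/549755813888
(3,5): OLD=1642283694187915/8796093022208 → NEW=255, ERR=-600720026475125/8796093022208
(4,0): OLD=169836732783/2147483648 → NEW=0, ERR=169836732783/2147483648
(4,1): OLD=7022157319587/34359738368 → NEW=255, ERR=-1739575964253/34359738368
(4,2): OLD=70275930090745/1099511627776 → NEW=0, ERR=70275930090745/1099511627776
(4,3): OLD=3542542144690237/17592186044416 → NEW=255, ERR=-943465296635843/17592186044416
(4,4): OLD=45575623812937485/281474976710656 → NEW=255, ERR=-26200495248279795/281474976710656
(4,5): OLD=129256632100258363/4503599627370496 → NEW=0, ERR=129256632100258363/4503599627370496
(5,0): OLD=56746722352025/549755813888 → NEW=0, ERR=56746722352025/549755813888
(5,1): OLD=4701779271920937/17592186044416 → NEW=255, ERR=215771830594857/17592186044416
(5,2): OLD=3394559079173203/140737488355328 → NEW=0, ERR=3394559079173203/140737488355328
(5,3): OLD=798644882327936449/4503599627370496 → NEW=255, ERR=-349773022651540031/4503599627370496
(5,4): OLD=323922327952230657/9007199254740992 → NEW=0, ERR=323922327952230657/9007199254740992
(5,5): OLD=37597482283080365813/144115188075855872 → NEW=255, ERR=848109323737118453/144115188075855872
Row 0: ##.###
Row 1: ..##..
Row 2: ##...#
Row 3: ..##.#
Row 4: .#.##.
Row 5: .#.#.#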